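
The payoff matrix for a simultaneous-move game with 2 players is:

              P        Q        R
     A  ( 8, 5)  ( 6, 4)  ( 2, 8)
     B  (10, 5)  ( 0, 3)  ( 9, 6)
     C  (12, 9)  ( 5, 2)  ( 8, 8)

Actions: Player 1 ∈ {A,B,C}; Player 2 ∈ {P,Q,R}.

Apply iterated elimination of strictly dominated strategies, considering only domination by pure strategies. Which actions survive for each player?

IESDS → P1:{B,C} P2:{P,R}

P2 drop Q (P beats it: A:5>4 B:5>3 C:9>2)
P1 drop A (B beats it: P:10>8 R:9>2)
P1→{B,C} P2→{P,R}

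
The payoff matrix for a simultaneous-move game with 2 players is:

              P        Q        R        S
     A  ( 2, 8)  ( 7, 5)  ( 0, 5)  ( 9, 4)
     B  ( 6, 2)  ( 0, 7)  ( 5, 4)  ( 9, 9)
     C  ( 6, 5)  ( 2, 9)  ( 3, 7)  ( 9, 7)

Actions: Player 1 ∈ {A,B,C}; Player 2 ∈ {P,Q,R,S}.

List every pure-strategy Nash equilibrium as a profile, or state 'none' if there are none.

(A,P): not NE [P1→C gives 6>2]
(A,Q): not NE [P2→P gives 8>5]
(A,R): not NE [P1→B gives 5>0; P2→P gives 8>5]
(A,S): not NE [P2→P gives 8>4]
(B,P): not NE [P2→S gives 9>2]
(B,Q): not NE [P1→A gives 7>0; P2→S gives 9>7]
(B,R): not NE [P2→S gives 9>4]
(B,S): NE
(C,P): not NE [P2→Q gives 9>5]
(C,Q): not NE [P1→A gives 7>2]
(C,R): not NE [P1→B gives 5>3; P2→Q gives 9>7]
(C,S): not NE [P2→Q gives 9>7]

NE set: (B,S)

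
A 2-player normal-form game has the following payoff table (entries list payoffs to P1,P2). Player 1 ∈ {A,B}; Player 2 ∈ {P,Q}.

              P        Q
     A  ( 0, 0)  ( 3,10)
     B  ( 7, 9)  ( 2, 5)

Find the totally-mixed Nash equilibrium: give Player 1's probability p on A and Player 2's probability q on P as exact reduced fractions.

(p,q) = (2/7, 1/8)

P1 indiff ⇒ q·0+(1-q)·3 = q·7+(1-q)·2 ⇒ q(-7) = (1-q)(-1) ⇒ q = 1/8
P2 indiff ⇒ p·0+(1-p)·9 = p·10+(1-p)·5 ⇒ p(-10) = (1-p)(-4) ⇒ p = 2/7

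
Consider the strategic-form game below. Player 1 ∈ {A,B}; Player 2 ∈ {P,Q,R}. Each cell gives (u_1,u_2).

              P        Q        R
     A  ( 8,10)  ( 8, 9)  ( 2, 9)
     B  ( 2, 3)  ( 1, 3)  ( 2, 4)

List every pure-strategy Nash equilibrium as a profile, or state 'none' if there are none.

(A,P): NE
(A,Q): not NE [P2→P gives 10>9]
(A,R): not NE [P2→P gives 10>9]
(B,P): not NE [P1→A gives 8>2; P2→R gives 4>3]
(B,Q): not NE [P1→A gives 8>1; P2→R gives 4>3]
(B,R): NE

Nash profiles: (A,P), (B,R)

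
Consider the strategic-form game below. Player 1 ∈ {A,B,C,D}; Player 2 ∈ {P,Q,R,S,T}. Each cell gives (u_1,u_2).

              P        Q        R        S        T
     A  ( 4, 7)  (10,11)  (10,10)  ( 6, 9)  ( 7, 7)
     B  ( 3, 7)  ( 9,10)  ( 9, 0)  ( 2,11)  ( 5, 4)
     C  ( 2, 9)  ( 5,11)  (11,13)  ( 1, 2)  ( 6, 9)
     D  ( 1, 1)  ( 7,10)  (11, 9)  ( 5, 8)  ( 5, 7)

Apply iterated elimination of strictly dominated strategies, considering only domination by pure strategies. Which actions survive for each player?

Survivors P1:{A,C,D} P2:{Q,R}

P1 drop B (A beats it: P:4>3 Q:10>9 R:10>9 S:6>2 T:7>5)
P2 drop P (Q beats it: A:11>7 C:11>9 D:10>1)
P2 drop S (Q beats it: A:11>9 C:11>2 D:10>8)
P2 drop T (Q beats it: A:11>7 C:11>9 D:10>7)
P1→{A,C,D} P2→{Q,R}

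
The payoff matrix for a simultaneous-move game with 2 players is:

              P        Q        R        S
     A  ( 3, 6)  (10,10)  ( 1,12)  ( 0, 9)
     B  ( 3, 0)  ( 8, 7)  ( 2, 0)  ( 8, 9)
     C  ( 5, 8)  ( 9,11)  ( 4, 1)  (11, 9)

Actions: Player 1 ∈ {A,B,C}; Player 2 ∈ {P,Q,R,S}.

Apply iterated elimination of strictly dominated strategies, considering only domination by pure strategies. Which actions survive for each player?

P1 drop B (C beats it: P:5>3 Q:9>8 R:4>2 S:11>8)
P2 drop P (Q beats it: A:10>6 C:11>8)
P2 drop S (Q beats it: A:10>9 C:11>9)
P1→{A,C} P2→{Q,R}

Survivors P1:{A,C} P2:{Q,R}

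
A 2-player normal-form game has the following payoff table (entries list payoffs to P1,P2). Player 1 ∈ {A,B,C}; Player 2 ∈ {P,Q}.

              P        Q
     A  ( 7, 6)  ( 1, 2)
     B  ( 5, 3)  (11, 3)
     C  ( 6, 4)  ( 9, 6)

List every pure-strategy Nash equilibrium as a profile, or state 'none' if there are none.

(A,P): NE
(A,Q): not NE [P1→B gives 11>1; P2→P gives 6>2]
(B,P): not NE [P1→A gives 7>5]
(B,Q): NE
(C,P): not NE [P1→A gives 7>6; P2→Q gives 6>4]
(C,Q): not NE [P1→B gives 11>9]

Nash profiles: (A,P), (B,Q)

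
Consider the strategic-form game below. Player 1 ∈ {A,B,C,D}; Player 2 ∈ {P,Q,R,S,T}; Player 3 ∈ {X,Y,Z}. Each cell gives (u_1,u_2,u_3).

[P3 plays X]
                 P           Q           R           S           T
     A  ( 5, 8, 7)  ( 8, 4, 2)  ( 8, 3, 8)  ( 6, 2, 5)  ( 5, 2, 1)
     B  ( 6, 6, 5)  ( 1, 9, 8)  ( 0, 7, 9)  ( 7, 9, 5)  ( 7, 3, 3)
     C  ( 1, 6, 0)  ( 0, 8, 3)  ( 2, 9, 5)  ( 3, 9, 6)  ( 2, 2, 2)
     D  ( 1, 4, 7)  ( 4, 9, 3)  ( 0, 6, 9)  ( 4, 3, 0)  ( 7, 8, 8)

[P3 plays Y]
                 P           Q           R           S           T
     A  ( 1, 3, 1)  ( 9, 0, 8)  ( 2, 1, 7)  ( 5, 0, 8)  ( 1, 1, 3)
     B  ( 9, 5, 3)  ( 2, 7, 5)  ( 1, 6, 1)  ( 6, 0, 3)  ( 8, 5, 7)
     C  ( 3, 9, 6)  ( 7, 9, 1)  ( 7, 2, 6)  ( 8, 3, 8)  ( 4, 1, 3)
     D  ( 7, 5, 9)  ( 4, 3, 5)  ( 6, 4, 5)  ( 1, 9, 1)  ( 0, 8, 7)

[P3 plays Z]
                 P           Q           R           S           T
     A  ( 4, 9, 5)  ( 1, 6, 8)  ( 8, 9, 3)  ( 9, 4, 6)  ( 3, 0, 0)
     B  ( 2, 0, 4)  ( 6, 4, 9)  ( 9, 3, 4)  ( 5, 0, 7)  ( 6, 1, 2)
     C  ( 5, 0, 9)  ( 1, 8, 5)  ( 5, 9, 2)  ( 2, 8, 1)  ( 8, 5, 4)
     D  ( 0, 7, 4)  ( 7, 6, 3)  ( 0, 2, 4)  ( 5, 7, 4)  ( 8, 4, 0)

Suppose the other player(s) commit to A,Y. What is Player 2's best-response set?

u_2(P vs A,Y) = 3
u_2(Q vs A,Y) = 0
u_2(R vs A,Y) = 1
u_2(S vs A,Y) = 0
u_2(T vs A,Y) = 1
max payoff 3 at {P}

P2 best: {P}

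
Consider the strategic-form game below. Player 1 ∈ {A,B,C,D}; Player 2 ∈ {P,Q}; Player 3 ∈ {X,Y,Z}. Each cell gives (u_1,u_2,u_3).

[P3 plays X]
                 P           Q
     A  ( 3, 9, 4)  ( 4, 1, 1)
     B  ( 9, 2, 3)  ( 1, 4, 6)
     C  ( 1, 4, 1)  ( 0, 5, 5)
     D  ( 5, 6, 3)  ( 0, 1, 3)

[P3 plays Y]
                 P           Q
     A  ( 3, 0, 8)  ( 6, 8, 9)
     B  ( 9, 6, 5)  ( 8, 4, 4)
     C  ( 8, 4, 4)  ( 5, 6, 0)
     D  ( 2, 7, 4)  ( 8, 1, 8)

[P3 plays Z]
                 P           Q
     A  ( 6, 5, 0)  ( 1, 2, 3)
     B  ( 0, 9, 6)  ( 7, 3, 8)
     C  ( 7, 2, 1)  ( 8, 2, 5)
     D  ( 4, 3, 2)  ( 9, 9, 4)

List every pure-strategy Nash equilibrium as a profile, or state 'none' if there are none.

(A,P,X): not NE [P1→B gives 9>3; P3→Y gives 8>4]
(A,P,Y): not NE [P1→B gives 9>3; P2→Q gives 8>0]
(A,P,Z): not NE [P1→C gives 7>6; P3→Y gives 8>0]
(A,Q,X): not NE [P2→P gives 9>1; P3→Y gives 9>1]
(A,Q,Y): not NE [P1→D gives 8>6]
(A,Q,Z): not NE [P1→D gives 9>1; P2→P gives 5>2; P3→Y gives 9>3]
(B,P,X): not NE [P2→Q gives 4>2; P3→Z gives 6>3]
(B,P,Y): not NE [P3→Z gives 6>5]
(B,P,Z): not NE [P1→C gives 7>0]
(B,Q,X): not NE [P1→A gives 4>1; P3→Z gives 8>6]
(B,Q,Y): not NE [P2→P gives 6>4; P3→Z gives 8>4]
(B,Q,Z): not NE [P1→D gives 9>7; P2→P gives 9>3]
(C,P,X): not NE [P1→B gives 9>1; P2→Q gives 5>4; P3→Y gives 4>1]
(C,P,Y): not NE [P1→B gives 9>8; P2→Q gives 6>4]
(C,P,Z): not NE [P3→Y gives 4>1]
(C,Q,X): not NE [P1→A gives 4>0]
(C,Q,Y): not NE [P1→D gives 8>5; P3→Z gives 5>0]
(C,Q,Z): not NE [P1→D gives 9>8]
(D,P,X): not NE [P1→B gives 9>5; P3→Y gives 4>3]
(D,P,Y): not NE [P1→B gives 9>2]
(D,P,Z): not NE [P1→C gives 7>4; P2→Q gives 9>3; P3→Y gives 4>2]
(D,Q,X): not NE [P1→A gives 4>0; P2→P gives 6>1; P3→Y gives 8>3]
(D,Q,Y): not NE [P2→P gives 7>1]
(D,Q,Z): not NE [P3→Y gives 8>4]

No pure NE.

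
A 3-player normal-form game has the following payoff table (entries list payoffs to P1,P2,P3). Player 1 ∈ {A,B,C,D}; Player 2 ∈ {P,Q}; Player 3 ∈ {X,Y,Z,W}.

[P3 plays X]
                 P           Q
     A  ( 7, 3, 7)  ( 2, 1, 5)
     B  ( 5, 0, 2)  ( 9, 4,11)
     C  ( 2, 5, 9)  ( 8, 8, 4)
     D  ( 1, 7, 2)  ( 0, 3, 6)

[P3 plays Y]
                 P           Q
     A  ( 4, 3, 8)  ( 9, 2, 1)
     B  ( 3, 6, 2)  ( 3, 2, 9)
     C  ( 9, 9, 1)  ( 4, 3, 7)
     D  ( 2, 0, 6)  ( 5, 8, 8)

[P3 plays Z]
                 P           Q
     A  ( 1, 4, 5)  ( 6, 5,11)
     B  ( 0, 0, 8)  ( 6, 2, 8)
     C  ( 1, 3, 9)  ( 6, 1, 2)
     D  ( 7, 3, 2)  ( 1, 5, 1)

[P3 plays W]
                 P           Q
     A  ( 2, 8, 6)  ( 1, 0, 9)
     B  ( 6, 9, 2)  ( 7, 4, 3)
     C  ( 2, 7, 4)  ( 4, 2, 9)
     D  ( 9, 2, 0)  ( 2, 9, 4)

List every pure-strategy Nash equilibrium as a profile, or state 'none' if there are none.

(A,P,X): not NE [P3→Y gives 8>7]
(A,P,Y): not NE [P1→C gives 9>4]
(A,P,Z): not NE [P1→D gives 7>1; P2→Q gives 5>4; P3→Y gives 8>5]
(A,P,W): not NE [P1→D gives 9>2; P3→Y gives 8>6]
(A,Q,X): not NE [P1→B gives 9>2; P2→P gives 3>1; P3→Z gives 11>5]
(A,Q,Y): not NE [P2→P gives 3>2; P3→Z gives 11>1]
(A,Q,Z): NE
(A,Q,W): not NE [P1→B gives 7>1; P2→P gives 8>0; P3→Z gives 11>9]
(B,P,X): not NE [P1→A gives 7>5; P2→Q gives 4>0; P3→Z gives 8>2]
(B,P,Y): not NE [P1→C gives 9>3; P3→Z gives 8>2]
(B,P,Z): not NE [P1→D gives 7>0; P2→Q gives 2>0]
(B,P,W): not NE [P1→D gives 9>6; P3→Z gives 8>2]
(B,Q,X): NE
(B,Q,Y): not NE [P1→A gives 9>3; P2→P gives 6>2; P3→X gives 11>9]
(B,Q,Z): not NE [P3→X gives 11>8]
(B,Q,W): not NE [P2→P gives 9>4; P3→X gives 11>3]
(C,P,X): not NE [P1→A gives 7>2; P2→Q gives 8>5]
(C,P,Y): not NE [P3→Z gives 9>1]
(C,P,Z): not NE [P1→D gives 7>1]
(C,P,W): not NE [P1→D gives 9>2; P3→Z gives 9>4]
(C,Q,X): not NE [P1→B gives 9>8; P3→W gives 9>4]
(C,Q,Y): not NE [P1→A gives 9>4; P2→P gives 9>3; P3→W gives 9>7]
(C,Q,Z): not NE [P2→P gives 3>1; P3→W gives 9>2]
(C,Q,W): not NE [P1→B gives 7>4; P2→P gives 7>2]
(D,P,X): not NE [P1→A gives 7>1; P3→Y gives 6>2]
(D,P,Y): not NE [P1→C gives 9>2; P2→Q gives 8>0]
(D,P,Z): not NE [P2→Q gives 5>3; P3→Y gives 6>2]
(D,P,W): not NE [P2→Q gives 9>2; P3→Y gives 6>0]
(D,Q,X): not NE [P1→B gives 9>0; P2→P gives 7>3; P3→Y gives 8>6]
(D,Q,Y): not NE [P1→A gives 9>5]
(D,Q,Z): not NE [P1→C gives 6>1; P3→Y gives 8>1]
(D,Q,W): not NE [P1→B gives 7>2; P3→Y gives 8>4]

Nash profiles: (A,Q,Z), (B,Q,X)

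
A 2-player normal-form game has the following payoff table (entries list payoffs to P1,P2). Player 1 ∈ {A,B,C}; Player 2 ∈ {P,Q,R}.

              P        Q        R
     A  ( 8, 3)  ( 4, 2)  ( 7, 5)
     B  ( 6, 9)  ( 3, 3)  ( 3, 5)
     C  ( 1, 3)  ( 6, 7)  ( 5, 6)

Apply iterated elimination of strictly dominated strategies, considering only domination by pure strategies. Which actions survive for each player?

P1 drop B (A beats it: P:8>6 Q:4>3 R:7>3)
P2 drop P (R beats it: A:5>3 C:6>3)
P1→{A,C} P2→{Q,R}

Remaining: P1:{A,C} P2:{Q,R}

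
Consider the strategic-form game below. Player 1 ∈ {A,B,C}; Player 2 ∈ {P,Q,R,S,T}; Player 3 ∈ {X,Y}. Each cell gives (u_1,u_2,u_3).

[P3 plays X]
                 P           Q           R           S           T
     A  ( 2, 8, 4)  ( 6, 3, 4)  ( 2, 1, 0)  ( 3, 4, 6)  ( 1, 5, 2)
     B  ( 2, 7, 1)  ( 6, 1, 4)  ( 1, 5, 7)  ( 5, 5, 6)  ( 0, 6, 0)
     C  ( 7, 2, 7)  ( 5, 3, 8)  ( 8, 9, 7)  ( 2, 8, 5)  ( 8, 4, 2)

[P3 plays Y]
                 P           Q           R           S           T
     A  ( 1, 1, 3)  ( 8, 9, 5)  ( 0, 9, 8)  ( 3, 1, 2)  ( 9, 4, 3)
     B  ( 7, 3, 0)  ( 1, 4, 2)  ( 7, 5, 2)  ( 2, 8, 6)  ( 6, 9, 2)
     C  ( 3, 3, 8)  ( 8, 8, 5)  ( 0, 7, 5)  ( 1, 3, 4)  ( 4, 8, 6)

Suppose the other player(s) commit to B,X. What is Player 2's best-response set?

u_2(P vs B,X) = 7
u_2(Q vs B,X) = 1
u_2(R vs B,X) = 5
u_2(S vs B,X) = 5
u_2(T vs B,X) = 6
max payoff 7 at {P}

argmax u_2 = {P}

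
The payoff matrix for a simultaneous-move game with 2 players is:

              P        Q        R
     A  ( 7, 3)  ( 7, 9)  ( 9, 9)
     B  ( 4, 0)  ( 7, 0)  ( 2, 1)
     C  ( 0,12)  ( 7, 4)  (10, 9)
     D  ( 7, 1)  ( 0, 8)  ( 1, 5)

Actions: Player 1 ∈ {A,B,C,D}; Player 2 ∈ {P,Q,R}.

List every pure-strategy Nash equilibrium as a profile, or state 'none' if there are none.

(A,P): not NE [P2→R gives 9>3]
(A,Q): NE
(A,R): not NE [P1→C gives 10>9]
(B,P): not NE [P1→D gives 7>4; P2→R gives 1>0]
(B,Q): not NE [P2→R gives 1>0]
(B,R): not NE [P1→C gives 10>2]
(C,P): not NE [P1→D gives 7>0]
(C,Q): not NE [P2→P gives 12>4]
(C,R): not NE [P2→P gives 12>9]
(D,P): not NE [P2→Q gives 8>1]
(D,Q): not NE [P1→C gives 7>0]
(D,R): not NE [P1→C gives 10>1; P2→Q gives 8>5]

Nash profiles: (A,Q)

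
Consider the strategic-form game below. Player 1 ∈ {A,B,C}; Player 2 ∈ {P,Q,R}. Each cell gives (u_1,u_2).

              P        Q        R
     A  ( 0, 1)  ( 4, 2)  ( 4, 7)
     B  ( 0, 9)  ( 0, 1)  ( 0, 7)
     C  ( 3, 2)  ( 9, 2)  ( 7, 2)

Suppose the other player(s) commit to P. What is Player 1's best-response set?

u_1(A vs P) = 0
u_1(B vs P) = 0
u_1(C vs P) = 3
max payoff 3 at {C}

P1 best: {C}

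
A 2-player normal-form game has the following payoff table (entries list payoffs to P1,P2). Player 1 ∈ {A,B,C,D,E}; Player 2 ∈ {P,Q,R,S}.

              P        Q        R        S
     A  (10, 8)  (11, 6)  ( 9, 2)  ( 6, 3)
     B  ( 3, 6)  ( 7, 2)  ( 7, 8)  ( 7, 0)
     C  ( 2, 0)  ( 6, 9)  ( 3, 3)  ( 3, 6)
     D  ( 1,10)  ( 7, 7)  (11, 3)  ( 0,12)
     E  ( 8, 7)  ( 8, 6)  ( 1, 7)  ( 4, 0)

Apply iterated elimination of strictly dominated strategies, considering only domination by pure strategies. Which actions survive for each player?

P1 drop C (A beats it: P:10>2 Q:11>6 R:9>3 S:6>3)
P1 drop E (A beats it: P:10>8 Q:11>8 R:9>1 S:6>4)
P2 drop Q (P beats it: A:8>6 B:6>2 D:10>7)
P1→{A,B,D} P2→{P,R,S}

Remaining: P1:{A,B,D} P2:{P,R,S}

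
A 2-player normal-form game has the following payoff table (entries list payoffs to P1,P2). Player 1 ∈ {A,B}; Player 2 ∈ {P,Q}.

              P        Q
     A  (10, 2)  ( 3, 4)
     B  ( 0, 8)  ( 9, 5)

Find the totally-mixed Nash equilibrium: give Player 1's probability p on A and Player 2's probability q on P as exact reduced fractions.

P1 indiff ⇒ q·10+(1-q)·3 = q·0+(1-q)·9 ⇒ q(10) = (1-q)(6) ⇒ q = 3/8
P2 indiff ⇒ p·2+(1-p)·8 = p·4+(1-p)·5 ⇒ p(-2) = (1-p)(-3) ⇒ p = 3/5

P1 mixes 3/5 on A; P2 mixes 3/8 on P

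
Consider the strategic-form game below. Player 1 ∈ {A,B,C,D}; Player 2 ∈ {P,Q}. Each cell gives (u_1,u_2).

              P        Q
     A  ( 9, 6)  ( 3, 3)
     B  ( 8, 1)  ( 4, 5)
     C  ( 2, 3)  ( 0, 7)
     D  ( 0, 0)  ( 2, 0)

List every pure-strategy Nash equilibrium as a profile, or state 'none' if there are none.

PSNE = {(A,P), (B,Q)}

(A,P): NE
(A,Q): not NE [P1→B gives 4>3; P2→P gives 6>3]
(B,P): not NE [P1→A gives 9>8; P2→Q gives 5>1]
(B,Q): NE
(C,P): not NE [P1→A gives 9>2; P2→Q gives 7>3]
(C,Q): not NE [P1→B gives 4>0]
(D,P): not NE [P1→A gives 9>0]
(D,Q): not NE [P1→B gives 4>2]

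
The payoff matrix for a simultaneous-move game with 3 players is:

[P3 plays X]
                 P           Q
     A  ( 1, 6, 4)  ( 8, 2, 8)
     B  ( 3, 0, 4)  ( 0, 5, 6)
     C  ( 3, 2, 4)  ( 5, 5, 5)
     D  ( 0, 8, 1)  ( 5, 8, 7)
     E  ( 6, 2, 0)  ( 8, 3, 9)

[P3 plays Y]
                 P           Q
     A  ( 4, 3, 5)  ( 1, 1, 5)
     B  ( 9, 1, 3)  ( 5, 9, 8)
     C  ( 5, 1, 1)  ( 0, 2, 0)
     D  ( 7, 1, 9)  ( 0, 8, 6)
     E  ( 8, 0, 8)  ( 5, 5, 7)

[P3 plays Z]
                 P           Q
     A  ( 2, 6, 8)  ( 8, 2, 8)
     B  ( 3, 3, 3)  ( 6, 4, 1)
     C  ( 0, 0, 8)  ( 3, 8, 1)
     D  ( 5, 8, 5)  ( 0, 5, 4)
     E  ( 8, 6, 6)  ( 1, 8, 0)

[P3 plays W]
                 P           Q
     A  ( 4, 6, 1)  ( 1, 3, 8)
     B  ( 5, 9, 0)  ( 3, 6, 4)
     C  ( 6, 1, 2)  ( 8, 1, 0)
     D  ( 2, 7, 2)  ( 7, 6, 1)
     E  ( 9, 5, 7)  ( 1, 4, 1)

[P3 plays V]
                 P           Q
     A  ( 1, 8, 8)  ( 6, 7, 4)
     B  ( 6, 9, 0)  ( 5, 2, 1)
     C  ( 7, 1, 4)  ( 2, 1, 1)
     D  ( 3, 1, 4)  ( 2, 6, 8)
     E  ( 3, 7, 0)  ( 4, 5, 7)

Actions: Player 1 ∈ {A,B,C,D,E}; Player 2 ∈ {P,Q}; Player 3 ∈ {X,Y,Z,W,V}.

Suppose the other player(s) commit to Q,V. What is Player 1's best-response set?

u_1(A vs Q,V) = 6
u_1(B vs Q,V) = 5
u_1(C vs Q,V) = 2
u_1(D vs Q,V) = 2
u_1(E vs Q,V) = 4
max payoff 6 at {A}

P1 best: {A}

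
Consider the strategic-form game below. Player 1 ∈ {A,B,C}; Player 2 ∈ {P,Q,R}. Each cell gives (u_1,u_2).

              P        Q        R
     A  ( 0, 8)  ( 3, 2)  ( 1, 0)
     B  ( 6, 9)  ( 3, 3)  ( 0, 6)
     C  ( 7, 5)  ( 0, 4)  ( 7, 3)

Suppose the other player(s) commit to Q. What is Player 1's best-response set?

u_1(A vs Q) = 3
u_1(B vs Q) = 3
u_1(C vs Q) = 0
max payoff 3 at {A,B}

BR_1 = {A,B}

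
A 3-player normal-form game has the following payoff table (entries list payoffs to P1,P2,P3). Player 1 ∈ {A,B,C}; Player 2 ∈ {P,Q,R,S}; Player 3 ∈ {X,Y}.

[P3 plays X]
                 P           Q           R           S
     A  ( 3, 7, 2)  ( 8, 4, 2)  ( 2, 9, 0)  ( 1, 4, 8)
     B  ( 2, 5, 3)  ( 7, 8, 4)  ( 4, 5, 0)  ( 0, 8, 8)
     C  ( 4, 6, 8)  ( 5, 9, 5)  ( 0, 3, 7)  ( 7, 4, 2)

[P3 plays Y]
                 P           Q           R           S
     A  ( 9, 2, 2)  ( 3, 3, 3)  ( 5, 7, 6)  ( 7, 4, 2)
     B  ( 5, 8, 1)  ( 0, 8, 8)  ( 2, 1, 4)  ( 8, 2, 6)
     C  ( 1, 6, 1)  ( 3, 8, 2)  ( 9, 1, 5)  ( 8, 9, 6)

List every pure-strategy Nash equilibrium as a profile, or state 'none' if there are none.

(A,P,X): not NE [P1→C gives 4>3; P2→R gives 9>7]
(A,P,Y): not NE [P2→R gives 7>2]
(A,Q,X): not NE [P2→R gives 9>4; P3→Y gives 3>2]
(A,Q,Y): not NE [P2→R gives 7>3]
(A,R,X): not NE [P1→B gives 4>2; P3→Y gives 6>0]
(A,R,Y): not NE [P1→C gives 9>5]
(A,S,X): not NE [P1→C gives 7>1; P2→R gives 9>4]
(A,S,Y): not NE [P1→C gives 8>7; P2→R gives 7>4; P3→X gives 8>2]
(B,P,X): not NE [P1→C gives 4>2; P2→S gives 8>5]
(B,P,Y): not NE [P1→A gives 9>5; P3→X gives 3>1]
(B,Q,X): not NE [P1→A gives 8>7; P3→Y gives 8>4]
(B,Q,Y): not NE [P1→C gives 3>0]
(B,R,X): not NE [P2→S gives 8>5; P3→Y gives 4>0]
(B,R,Y): not NE [P1→C gives 9>2; P2→Q gives 8>1]
(B,S,X): not NE [P1→C gives 7>0]
(B,S,Y): not NE [P2→Q gives 8>2; P3→X gives 8>6]
(C,P,X): not NE [P2→Q gives 9>6]
(C,P,Y): not NE [P1→A gives 9>1; P2→S gives 9>6; P3→X gives 8>1]
(C,Q,X): not NE [P1→A gives 8>5]
(C,Q,Y): not NE [P2→S gives 9>8; P3→X gives 5>2]
(C,R,X): not NE [P1→B gives 4>0; P2→Q gives 9>3]
(C,R,Y): not NE [P2→S gives 9>1; P3→X gives 7>5]
(C,S,X): not NE [P2→Q gives 9>4; P3→Y gives 6>2]
(C,S,Y): NE

PSNE = {(C,S,Y)}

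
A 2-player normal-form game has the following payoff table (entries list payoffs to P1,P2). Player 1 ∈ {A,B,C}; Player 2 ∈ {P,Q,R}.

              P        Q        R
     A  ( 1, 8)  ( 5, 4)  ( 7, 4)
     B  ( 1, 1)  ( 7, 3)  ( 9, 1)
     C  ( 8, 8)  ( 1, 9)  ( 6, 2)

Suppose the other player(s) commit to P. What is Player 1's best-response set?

P1 best: {C}

u_1(A vs P) = 1
u_1(B vs P) = 1
u_1(C vs P) = 8
max payoff 8 at {C}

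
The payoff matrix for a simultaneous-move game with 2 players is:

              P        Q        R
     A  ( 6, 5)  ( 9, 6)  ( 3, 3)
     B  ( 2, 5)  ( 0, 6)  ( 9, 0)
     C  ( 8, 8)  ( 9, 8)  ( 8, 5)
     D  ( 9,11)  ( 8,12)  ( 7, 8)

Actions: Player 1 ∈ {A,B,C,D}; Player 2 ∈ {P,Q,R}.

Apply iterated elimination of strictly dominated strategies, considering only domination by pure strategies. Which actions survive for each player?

Remaining: P1:{A,C,D} P2:{P,Q}

P2 drop R (P beats it: A:5>3 B:5>0 C:8>5 D:11>8)
P1 drop B (A beats it: P:6>2 Q:9>0)
P1→{A,C,D} P2→{P,Q}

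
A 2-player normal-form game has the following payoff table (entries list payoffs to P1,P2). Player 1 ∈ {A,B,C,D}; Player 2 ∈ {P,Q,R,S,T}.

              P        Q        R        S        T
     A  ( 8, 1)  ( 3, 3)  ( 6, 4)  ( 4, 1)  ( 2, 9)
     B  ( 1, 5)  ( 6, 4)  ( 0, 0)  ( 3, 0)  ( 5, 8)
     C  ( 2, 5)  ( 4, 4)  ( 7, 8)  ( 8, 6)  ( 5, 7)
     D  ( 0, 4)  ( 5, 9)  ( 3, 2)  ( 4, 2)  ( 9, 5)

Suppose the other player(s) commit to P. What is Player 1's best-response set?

BR_1 = {A}

u_1(A vs P) = 8
u_1(B vs P) = 1
u_1(C vs P) = 2
u_1(D vs P) = 0
max payoff 8 at {A}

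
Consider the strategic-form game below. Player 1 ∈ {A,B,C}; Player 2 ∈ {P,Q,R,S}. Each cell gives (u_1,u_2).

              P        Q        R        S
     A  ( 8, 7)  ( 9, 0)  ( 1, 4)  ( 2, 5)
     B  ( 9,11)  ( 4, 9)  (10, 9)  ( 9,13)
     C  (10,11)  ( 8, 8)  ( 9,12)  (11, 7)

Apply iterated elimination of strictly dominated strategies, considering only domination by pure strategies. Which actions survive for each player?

Survivors P1:{B,C} P2:{P,R,S}

P2 drop Q (P beats it: A:7>0 B:11>9 C:11>8)
P1 drop A (B beats it: P:9>8 R:10>1 S:9>2)
P1→{B,C} P2→{P,R,S}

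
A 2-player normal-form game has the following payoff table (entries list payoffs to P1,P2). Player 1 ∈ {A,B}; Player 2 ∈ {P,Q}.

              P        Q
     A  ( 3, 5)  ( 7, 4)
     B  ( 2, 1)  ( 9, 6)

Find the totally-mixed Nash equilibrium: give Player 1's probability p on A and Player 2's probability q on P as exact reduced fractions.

P1 indiff ⇒ q·3+(1-q)·7 = q·2+(1-q)·9 ⇒ q(1) = (1-q)(2) ⇒ q = 2/3
P2 indiff ⇒ p·5+(1-p)·1 = p·4+(1-p)·6 ⇒ p(1) = (1-p)(5) ⇒ p = 5/6

(p,q) = (5/6, 2/3)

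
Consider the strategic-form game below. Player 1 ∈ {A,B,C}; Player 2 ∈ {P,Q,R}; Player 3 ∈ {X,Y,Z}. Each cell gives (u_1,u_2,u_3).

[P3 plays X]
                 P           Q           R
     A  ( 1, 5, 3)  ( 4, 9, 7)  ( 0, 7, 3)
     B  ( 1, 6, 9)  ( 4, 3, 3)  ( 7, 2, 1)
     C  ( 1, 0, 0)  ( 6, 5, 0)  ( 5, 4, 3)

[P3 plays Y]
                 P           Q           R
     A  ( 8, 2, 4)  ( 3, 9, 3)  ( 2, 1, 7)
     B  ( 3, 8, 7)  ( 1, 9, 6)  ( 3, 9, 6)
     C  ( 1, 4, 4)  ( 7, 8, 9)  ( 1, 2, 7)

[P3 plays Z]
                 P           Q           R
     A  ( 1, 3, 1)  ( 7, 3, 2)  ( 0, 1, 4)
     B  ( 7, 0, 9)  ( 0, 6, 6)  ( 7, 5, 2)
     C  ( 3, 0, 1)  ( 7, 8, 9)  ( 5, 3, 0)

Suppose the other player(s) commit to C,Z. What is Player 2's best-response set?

P2 best: {Q}

u_2(P vs C,Z) = 0
u_2(Q vs C,Z) = 8
u_2(R vs C,Z) = 3
max payoff 8 at {Q}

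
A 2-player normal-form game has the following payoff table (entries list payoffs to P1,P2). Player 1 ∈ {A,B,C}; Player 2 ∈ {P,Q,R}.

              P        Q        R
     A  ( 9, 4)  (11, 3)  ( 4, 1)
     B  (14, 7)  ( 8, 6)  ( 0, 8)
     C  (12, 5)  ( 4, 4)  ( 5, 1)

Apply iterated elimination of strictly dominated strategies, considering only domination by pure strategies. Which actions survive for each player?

Remaining: P1:{B,C} P2:{P,R}

P2 drop Q (P beats it: A:4>3 B:7>6 C:5>4)
P1 drop A (C beats it: P:12>9 R:5>4)
P1→{B,C} P2→{P,R}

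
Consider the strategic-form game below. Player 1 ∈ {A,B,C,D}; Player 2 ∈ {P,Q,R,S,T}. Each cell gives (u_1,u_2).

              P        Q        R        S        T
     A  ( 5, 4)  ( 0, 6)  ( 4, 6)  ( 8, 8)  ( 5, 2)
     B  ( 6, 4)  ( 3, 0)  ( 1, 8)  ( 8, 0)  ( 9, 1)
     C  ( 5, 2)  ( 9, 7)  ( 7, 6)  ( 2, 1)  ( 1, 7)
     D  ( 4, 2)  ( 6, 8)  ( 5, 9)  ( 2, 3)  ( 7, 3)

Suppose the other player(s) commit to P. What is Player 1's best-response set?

P1 best: {B}

u_1(A vs P) = 5
u_1(B vs P) = 6
u_1(C vs P) = 5
u_1(D vs P) = 4
max payoff 6 at {B}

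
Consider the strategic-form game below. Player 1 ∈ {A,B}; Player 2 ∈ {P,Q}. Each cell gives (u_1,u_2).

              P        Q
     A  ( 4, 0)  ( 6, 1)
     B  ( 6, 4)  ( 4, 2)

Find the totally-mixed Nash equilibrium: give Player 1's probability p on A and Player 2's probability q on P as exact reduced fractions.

P1 indiff ⇒ q·4+(1-q)·6 = q·6+(1-q)·4 ⇒ q(-2) = (1-q)(-2) ⇒ q = 1/2
P2 indiff ⇒ p·0+(1-p)·4 = p·1+(1-p)·2 ⇒ p(-1) = (1-p)(-2) ⇒ p = 2/3

P1 mixes 2/3 on A; P2 mixes 1/2 on P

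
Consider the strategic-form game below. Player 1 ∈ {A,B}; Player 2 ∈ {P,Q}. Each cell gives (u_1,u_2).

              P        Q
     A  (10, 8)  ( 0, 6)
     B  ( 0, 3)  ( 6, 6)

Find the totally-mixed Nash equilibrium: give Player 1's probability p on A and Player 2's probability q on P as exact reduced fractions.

p=3/5, q=3/8

P1 indiff ⇒ q·10+(1-q)·0 = q·0+(1-q)·6 ⇒ q(10) = (1-q)(6) ⇒ q = 3/8
P2 indiff ⇒ p·8+(1-p)·3 = p·6+(1-p)·6 ⇒ p(2) = (1-p)(3) ⇒ p = 3/5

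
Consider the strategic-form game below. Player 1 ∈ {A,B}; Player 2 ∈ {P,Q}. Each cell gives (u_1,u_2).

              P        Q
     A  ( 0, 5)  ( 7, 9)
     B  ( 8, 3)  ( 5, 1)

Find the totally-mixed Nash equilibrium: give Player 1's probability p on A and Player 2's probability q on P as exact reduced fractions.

P1 indiff ⇒ q·0+(1-q)·7 = q·8+(1-q)·5 ⇒ q(-8) = (1-q)(-2) ⇒ q = 1/5
P2 indiff ⇒ p·5+(1-p)·3 = p·9+(1-p)·1 ⇒ p(-4) = (1-p)(-2) ⇒ p = 1/3

P1 mixes 1/3 on A; P2 mixes 1/5 on P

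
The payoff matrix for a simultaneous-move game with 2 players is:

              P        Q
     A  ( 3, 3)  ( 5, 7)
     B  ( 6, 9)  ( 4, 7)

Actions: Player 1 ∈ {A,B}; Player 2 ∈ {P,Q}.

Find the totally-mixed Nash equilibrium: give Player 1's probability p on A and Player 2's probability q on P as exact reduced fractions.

P1 mixes 1/3 on A; P2 mixes 1/4 on P

P1 indiff ⇒ q·3+(1-q)·5 = q·6+(1-q)·4 ⇒ q(-3) = (1-q)(-1) ⇒ q = 1/4
P2 indiff ⇒ p·3+(1-p)·9 = p·7+(1-p)·7 ⇒ p(-4) = (1-p)(-2) ⇒ p = 1/3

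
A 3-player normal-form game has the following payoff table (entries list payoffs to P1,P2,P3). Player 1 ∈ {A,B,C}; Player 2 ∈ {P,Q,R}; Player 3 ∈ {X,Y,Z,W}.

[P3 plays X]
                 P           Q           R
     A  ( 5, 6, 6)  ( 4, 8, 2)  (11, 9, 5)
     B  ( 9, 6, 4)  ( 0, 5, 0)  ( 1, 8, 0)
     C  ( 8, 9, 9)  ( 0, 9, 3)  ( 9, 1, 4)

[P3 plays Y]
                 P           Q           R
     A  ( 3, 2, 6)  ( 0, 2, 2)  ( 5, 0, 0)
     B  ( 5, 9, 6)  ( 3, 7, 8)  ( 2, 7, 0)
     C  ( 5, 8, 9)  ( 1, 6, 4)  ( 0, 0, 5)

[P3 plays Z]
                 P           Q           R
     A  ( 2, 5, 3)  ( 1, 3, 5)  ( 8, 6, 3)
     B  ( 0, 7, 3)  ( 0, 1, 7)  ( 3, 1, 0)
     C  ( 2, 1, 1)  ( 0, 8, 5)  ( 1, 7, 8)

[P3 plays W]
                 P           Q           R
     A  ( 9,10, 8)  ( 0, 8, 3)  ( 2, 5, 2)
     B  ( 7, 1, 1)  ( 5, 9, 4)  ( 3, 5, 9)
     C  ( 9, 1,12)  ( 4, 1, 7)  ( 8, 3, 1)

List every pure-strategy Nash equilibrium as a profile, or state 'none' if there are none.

(A,P,X): not NE [P1→B gives 9>5; P2→R gives 9>6; P3→W gives 8>6]
(A,P,Y): not NE [P1→C gives 5>3; P3→W gives 8>6]
(A,P,Z): not NE [P2→R gives 6>5; P3→W gives 8>3]
(A,P,W): NE
(A,Q,X): not NE [P2→R gives 9>8; P3→Z gives 5>2]
(A,Q,Y): not NE [P1→B gives 3>0; P3→Z gives 5>2]
(A,Q,Z): not NE [P2→R gives 6>3]
(A,Q,W): not NE [P1→B gives 5>0; P2→P gives 10>8; P3→Z gives 5>3]
(A,R,X): NE
(A,R,Y): not NE [P2→Q gives 2>0; P3→X gives 5>0]
(A,R,Z): not NE [P3→X gives 5>3]
(A,R,W): not NE [P1→C gives 8>2; P2→P gives 10>5; P3→X gives 5>2]
(B,P,X): not NE [P2→R gives 8>6; P3→Y gives 6>4]
(B,P,Y): NE
(B,P,Z): not NE [P1→C gives 2>0; P3→Y gives 6>3]
(B,P,W): not NE [P1→C gives 9>7; P2→Q gives 9>1; P3→Y gives 6>1]
(B,Q,X): not NE [P1→A gives 4>0; P2→R gives 8>5; P3→Y gives 8>0]
(B,Q,Y): not NE [P2→P gives 9>7]
(B,Q,Z): not NE [P1→A gives 1>0; P2→P gives 7>1; P3→Y gives 8>7]
(B,Q,W): not NE [P3→Y gives 8>4]
(B,R,X): not NE [P1→A gives 11>1; P3→W gives 9>0]
(B,R,Y): not NE [P1→A gives 5>2; P2→P gives 9>7; P3→W gives 9>0]
(B,R,Z): not NE [P1→A gives 8>3; P2→P gives 7>1; P3→W gives 9>0]
(B,R,W): not NE [P1→C gives 8>3; P2→Q gives 9>5]
(C,P,X): not NE [P1→B gives 9>8; P3→W gives 12>9]
(C,P,Y): not NE [P3→W gives 12>9]
(C,P,Z): not NE [P2→Q gives 8>1; P3→W gives 12>1]
(C,P,W): not NE [P2→R gives 3>1]
(C,Q,X): not NE [P1→A gives 4>0; P3→W gives 7>3]
(C,Q,Y): not NE [P1→B gives 3>1; P2→P gives 8>6; P3→W gives 7>4]
(C,Q,Z): not NE [P1→A gives 1>0; P3→W gives 7>5]
(C,Q,W): not NE [P1→B gives 5>4; P2→R gives 3>1]
(C,R,X): not NE [P1→A gives 11>9; P2→Q gives 9>1; P3→Z gives 8>4]
(C,R,Y): not NE [P1→A gives 5>0; P2→P gives 8>0; P3→Z gives 8>5]
(C,R,Z): not NE [P1→A gives 8>1; P2→Q gives 8>7]
(C,R,W): not NE [P3→Z gives 8>1]

NE set: (A,P,W), (A,R,X), (B,P,Y)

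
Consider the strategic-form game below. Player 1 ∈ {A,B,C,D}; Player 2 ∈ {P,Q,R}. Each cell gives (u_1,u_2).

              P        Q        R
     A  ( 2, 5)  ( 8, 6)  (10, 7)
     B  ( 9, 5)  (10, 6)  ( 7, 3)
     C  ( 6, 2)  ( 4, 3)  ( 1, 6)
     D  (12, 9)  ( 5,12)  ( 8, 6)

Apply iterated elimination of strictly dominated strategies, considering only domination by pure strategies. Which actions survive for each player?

P1 drop C (B beats it: P:9>6 Q:10>4 R:7>1)
P2 drop P (Q beats it: A:6>5 B:6>5 D:12>9)
P1 drop D (A beats it: Q:8>5 R:10>8)
P1→{A,B} P2→{Q,R}

Remaining: P1:{A,B} P2:{Q,R}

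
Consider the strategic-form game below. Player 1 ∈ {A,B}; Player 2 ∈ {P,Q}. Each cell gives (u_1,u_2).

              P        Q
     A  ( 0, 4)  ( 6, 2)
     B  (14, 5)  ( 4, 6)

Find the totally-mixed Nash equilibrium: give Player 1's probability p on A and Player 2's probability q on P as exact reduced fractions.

(p,q) = (1/3, 1/8)

P1 indiff ⇒ q·0+(1-q)·6 = q·14+(1-q)·4 ⇒ q(-14) = (1-q)(-2) ⇒ q = 1/8
P2 indiff ⇒ p·4+(1-p)·5 = p·2+(1-p)·6 ⇒ p(2) = (1-p)(1) ⇒ p = 1/3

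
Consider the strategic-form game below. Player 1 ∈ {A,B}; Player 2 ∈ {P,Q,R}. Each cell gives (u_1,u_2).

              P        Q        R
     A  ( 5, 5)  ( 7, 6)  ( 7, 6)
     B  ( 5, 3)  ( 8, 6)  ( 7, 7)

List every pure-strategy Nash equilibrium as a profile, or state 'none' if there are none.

NE set: (A,R), (B,R)

(A,P): not NE [P2→R gives 6>5]
(A,Q): not NE [P1→B gives 8>7]
(A,R): NE
(B,P): not NE [P2→R gives 7>3]
(B,Q): not NE [P2→R gives 7>6]
(B,R): NE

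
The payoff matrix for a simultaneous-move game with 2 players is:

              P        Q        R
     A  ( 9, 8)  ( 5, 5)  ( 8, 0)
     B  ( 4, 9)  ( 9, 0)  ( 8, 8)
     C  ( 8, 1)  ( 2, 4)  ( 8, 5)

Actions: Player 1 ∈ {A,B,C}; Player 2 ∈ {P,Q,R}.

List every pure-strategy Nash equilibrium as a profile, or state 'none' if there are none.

(A,P): NE
(A,Q): not NE [P1→B gives 9>5; P2→P gives 8>5]
(A,R): not NE [P2→P gives 8>0]
(B,P): not NE [P1→A gives 9>4]
(B,Q): not NE [P2→P gives 9>0]
(B,R): not NE [P2→P gives 9>8]
(C,P): not NE [P1→A gives 9>8; P2→R gives 5>1]
(C,Q): not NE [P1→B gives 9>2; P2→R gives 5>4]
(C,R): NE

NE set: (A,P), (C,R)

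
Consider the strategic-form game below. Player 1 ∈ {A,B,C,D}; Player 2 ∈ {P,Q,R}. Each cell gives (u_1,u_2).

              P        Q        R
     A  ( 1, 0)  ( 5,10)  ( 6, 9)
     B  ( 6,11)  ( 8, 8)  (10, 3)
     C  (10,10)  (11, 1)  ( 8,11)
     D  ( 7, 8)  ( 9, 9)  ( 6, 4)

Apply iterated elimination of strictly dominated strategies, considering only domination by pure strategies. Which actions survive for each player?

Survivors P1:{B,C} P2:{P,R}

P1 drop A (B beats it: P:6>1 Q:8>5 R:10>6)
P1 drop D (C beats it: P:10>7 Q:11>9 R:8>6)
P2 drop Q (P beats it: B:11>8 C:10>1)
P1→{B,C} P2→{P,R}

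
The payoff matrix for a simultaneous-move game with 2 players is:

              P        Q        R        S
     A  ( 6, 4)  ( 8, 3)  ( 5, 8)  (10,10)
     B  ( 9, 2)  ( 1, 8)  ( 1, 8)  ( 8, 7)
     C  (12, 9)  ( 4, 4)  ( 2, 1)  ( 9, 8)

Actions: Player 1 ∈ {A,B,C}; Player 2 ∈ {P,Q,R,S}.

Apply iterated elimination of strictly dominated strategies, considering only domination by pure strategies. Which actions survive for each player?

P1 drop B (C beats it: P:12>9 Q:4>1 R:2>1 S:9>8)
P2 drop Q (P beats it: A:4>3 C:9>4)
P2 drop R (S beats it: A:10>8 C:8>1)
P1→{A,C} P2→{P,S}

IESDS → P1:{A,C} P2:{P,S}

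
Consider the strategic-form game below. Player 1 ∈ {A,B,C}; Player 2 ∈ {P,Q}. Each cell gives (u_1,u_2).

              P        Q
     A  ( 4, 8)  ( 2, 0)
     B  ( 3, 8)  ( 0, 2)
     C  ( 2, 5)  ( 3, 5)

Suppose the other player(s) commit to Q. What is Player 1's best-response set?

BR_1 = {C}

u_1(A vs Q) = 2
u_1(B vs Q) = 0
u_1(C vs Q) = 3
max payoff 3 at {C}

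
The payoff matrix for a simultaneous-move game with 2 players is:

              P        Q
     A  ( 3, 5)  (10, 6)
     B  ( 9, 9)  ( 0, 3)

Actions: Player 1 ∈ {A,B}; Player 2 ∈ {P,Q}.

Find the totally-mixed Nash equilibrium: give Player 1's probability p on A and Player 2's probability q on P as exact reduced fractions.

(p,q) = (6/7, 5/8)

P1 indiff ⇒ q·3+(1-q)·10 = q·9+(1-q)·0 ⇒ q(-6) = (1-q)(-10) ⇒ q = 5/8
P2 indiff ⇒ p·5+(1-p)·9 = p·6+(1-p)·3 ⇒ p(-1) = (1-p)(-6) ⇒ p = 6/7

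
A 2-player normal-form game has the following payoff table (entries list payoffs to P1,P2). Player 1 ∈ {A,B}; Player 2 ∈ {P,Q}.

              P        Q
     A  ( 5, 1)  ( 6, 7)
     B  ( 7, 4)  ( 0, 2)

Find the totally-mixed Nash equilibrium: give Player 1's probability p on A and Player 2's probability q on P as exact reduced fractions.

p=1/4, q=3/4

P1 indiff ⇒ q·5+(1-q)·6 = q·7+(1-q)·0 ⇒ q(-2) = (1-q)(-6) ⇒ q = 3/4
P2 indiff ⇒ p·1+(1-p)·4 = p·7+(1-p)·2 ⇒ p(-6) = (1-p)(-2) ⇒ p = 1/4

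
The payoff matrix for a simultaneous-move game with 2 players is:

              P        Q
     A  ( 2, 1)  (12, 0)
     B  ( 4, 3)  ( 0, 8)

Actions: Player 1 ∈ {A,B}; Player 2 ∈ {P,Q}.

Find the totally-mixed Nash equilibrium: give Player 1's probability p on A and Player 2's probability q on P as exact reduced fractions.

P1 indiff ⇒ q·2+(1-q)·12 = q·4+(1-q)·0 ⇒ q(-2) = (1-q)(-12) ⇒ q = 6/7
P2 indiff ⇒ p·1+(1-p)·3 = p·0+(1-p)·8 ⇒ p(1) = (1-p)(5) ⇒ p = 5/6

P1 mixes 5/6 on A; P2 mixes 6/7 on P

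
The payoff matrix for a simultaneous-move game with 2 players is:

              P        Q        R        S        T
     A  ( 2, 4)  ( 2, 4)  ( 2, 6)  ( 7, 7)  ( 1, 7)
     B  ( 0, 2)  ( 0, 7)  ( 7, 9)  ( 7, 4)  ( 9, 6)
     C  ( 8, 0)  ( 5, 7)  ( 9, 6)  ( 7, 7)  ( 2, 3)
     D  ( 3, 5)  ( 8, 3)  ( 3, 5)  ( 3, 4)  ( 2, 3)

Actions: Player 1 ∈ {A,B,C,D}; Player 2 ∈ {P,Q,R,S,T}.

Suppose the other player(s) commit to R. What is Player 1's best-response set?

P1 best: {C}

u_1(A vs R) = 2
u_1(B vs R) = 7
u_1(C vs R) = 9
u_1(D vs R) = 3
max payoff 9 at {C}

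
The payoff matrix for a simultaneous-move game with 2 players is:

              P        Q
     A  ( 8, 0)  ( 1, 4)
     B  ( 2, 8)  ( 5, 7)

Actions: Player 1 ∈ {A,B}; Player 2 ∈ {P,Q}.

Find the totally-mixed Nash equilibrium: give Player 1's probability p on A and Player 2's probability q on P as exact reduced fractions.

p=1/5, q=2/5

P1 indiff ⇒ q·8+(1-q)·1 = q·2+(1-q)·5 ⇒ q(6) = (1-q)(4) ⇒ q = 2/5
P2 indiff ⇒ p·0+(1-p)·8 = p·4+(1-p)·7 ⇒ p(-4) = (1-p)(-1) ⇒ p = 1/5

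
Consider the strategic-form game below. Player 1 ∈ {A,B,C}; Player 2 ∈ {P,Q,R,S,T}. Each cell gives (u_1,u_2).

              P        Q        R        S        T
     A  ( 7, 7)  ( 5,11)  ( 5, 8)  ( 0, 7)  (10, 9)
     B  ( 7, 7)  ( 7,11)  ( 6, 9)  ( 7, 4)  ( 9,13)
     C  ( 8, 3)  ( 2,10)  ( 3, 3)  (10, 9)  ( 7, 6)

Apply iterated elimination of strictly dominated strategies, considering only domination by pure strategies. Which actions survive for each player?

Survivors P1:{A,B} P2:{Q,T}

P2 drop P (Q beats it: A:11>7 B:11>7 C:10>3)
P2 drop R (Q beats it: A:11>8 B:11>9 C:10>3)
P2 drop S (Q beats it: A:11>7 B:11>4 C:10>9)
P1 drop C (A beats it: Q:5>2 T:10>7)
P1→{A,B} P2→{Q,T}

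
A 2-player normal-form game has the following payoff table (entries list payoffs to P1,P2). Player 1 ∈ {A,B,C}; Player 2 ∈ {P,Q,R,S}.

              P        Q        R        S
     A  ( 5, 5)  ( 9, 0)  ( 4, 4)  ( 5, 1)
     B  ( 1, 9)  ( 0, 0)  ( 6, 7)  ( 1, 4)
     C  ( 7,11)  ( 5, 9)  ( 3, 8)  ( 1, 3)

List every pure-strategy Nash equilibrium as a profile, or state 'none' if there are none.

(A,P): not NE [P1→C gives 7>5]
(A,Q): not NE [P2→P gives 5>0]
(A,R): not NE [P1→B gives 6>4; P2→P gives 5>4]
(A,S): not NE [P2→P gives 5>1]
(B,P): not NE [P1→C gives 7>1]
(B,Q): not NE [P1→A gives 9>0; P2→P gives 9>0]
(B,R): not NE [P2→P gives 9>7]
(B,S): not NE [P1→A gives 5>1; P2→P gives 9>4]
(C,P): NE
(C,Q): not NE [P1→A gives 9>5; P2→P gives 11>9]
(C,R): not NE [P1→B gives 6>3; P2→P gives 11>8]
(C,S): not NE [P1→A gives 5>1; P2→P gives 11>3]

PSNE = {(C,P)}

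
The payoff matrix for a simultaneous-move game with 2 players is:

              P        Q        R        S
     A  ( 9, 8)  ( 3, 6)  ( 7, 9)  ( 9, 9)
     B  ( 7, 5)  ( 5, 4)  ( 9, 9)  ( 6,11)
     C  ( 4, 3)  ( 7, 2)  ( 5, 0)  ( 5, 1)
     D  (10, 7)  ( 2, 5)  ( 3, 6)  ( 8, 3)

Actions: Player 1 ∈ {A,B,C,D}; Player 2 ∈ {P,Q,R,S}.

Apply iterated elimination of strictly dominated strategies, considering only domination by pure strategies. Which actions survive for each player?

Remaining: P1:{A,B,D} P2:{P,R,S}

P2 drop Q (P beats it: A:8>6 B:5>4 C:3>2 D:7>5)
P1 drop C (A beats it: P:9>4 R:7>5 S:9>5)
P1→{A,B,D} P2→{P,R,S}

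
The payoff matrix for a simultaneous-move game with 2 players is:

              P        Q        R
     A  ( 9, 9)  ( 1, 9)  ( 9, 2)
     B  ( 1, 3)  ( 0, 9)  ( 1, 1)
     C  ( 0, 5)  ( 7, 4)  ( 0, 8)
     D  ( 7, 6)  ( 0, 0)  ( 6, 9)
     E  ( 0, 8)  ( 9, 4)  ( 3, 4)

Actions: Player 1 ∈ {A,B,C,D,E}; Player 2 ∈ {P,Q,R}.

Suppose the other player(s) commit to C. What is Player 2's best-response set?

u_2(P vs C) = 5
u_2(Q vs C) = 4
u_2(R vs C) = 8
max payoff 8 at {R}

BR_2 = {R}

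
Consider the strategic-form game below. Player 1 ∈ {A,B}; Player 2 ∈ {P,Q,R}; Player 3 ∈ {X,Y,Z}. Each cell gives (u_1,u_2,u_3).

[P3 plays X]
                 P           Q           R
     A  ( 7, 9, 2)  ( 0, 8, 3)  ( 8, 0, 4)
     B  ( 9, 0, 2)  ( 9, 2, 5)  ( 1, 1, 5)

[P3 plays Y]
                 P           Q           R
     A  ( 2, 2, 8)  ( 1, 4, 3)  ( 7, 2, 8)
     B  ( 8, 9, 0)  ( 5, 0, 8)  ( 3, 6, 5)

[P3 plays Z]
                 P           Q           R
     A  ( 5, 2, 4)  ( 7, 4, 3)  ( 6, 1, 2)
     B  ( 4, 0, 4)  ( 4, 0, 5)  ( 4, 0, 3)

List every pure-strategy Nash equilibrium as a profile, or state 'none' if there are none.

PSNE = {(A,Q,Z)}

(A,P,X): not NE [P1→B gives 9>7; P3→Y gives 8>2]
(A,P,Y): not NE [P1→B gives 8>2; P2→Q gives 4>2]
(A,P,Z): not NE [P2→Q gives 4>2; P3→Y gives 8>4]
(A,Q,X): not NE [P1→B gives 9>0; P2→P gives 9>8]
(A,Q,Y): not NE [P1→B gives 5>1]
(A,Q,Z): NE
(A,R,X): not NE [P2→P gives 9>0; P3→Y gives 8>4]
(A,R,Y): not NE [P2→Q gives 4>2]
(A,R,Z): not NE [P2→Q gives 4>1; P3→Y gives 8>2]
(B,P,X): not NE [P2→Q gives 2>0; P3→Z gives 4>2]
(B,P,Y): not NE [P3→Z gives 4>0]
(B,P,Z): not NE [P1→A gives 5>4]
(B,Q,X): not NE [P3→Y gives 8>5]
(B,Q,Y): not NE [P2→P gives 9>0]
(B,Q,Z): not NE [P1→A gives 7>4; P3→Y gives 8>5]
(B,R,X): not NE [P1→A gives 8>1; P2→Q gives 2>1]
(B,R,Y): not NE [P1→A gives 7>3; P2→P gives 9>6]
(B,R,Z): not NE [P1→A gives 6>4; P3→Y gives 5>3]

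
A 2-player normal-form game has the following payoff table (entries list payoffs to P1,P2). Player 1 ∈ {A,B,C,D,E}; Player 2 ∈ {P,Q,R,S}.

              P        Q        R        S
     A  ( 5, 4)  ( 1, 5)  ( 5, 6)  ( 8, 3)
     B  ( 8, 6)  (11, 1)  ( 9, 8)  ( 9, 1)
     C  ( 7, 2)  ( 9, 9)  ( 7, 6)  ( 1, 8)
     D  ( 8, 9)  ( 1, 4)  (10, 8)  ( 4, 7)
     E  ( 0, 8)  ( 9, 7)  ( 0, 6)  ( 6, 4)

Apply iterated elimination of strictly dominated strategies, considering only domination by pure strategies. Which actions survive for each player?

Remaining: P1:{B,D} P2:{P,R}

P1 drop A (B beats it: P:8>5 Q:11>1 R:9>5 S:9>8)
P1 drop C (B beats it: P:8>7 Q:11>9 R:9>7 S:9>1)
P1 drop E (B beats it: P:8>0 Q:11>9 R:9>0 S:9>6)
P2 drop Q (P beats it: B:6>1 D:9>4)
P2 drop S (P beats it: B:6>1 D:9>7)
P1→{B,D} P2→{P,R}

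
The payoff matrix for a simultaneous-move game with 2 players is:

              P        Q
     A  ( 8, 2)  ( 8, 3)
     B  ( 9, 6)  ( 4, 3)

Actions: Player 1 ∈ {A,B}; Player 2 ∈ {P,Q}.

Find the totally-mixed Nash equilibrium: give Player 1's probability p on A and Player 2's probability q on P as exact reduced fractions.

(p,q) = (3/4, 4/5)

P1 indiff ⇒ q·8+(1-q)·8 = q·9+(1-q)·4 ⇒ q(-1) = (1-q)(-4) ⇒ q = 4/5
P2 indiff ⇒ p·2+(1-p)·6 = p·3+(1-p)·3 ⇒ p(-1) = (1-p)(-3) ⇒ p = 3/4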